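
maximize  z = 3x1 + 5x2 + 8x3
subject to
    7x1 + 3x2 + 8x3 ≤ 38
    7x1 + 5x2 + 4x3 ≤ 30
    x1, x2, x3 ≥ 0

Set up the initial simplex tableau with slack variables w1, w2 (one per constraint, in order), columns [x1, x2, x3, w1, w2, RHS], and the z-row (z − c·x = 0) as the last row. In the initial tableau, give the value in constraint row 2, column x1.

Constraint 2 has coefficient 7 on x1.

7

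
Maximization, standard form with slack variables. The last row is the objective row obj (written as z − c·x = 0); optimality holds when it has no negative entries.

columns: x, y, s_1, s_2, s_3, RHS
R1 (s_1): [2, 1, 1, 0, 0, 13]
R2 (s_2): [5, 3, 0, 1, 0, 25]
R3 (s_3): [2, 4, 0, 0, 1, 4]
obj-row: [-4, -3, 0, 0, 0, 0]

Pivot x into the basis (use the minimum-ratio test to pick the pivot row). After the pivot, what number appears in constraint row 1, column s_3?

Ratio test on column x — row 1: 13/2 = 13/2; row 2: 25/5 = 5; row 3: 4/2 = 2. Minimum is 2 at row 3 (s_3 leaves); pivot element 2.
Divide row 3 by 2; eliminate column x from the other rows.
Row 1 update in column s_3: 0 − 2·(1/2) = -1.

-1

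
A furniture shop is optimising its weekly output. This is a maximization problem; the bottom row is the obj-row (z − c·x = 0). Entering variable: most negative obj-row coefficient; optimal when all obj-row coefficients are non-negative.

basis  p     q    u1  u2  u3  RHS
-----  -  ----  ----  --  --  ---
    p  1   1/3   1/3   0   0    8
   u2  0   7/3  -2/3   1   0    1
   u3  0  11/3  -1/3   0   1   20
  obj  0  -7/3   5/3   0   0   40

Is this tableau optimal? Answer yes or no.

no

The obj-row has a negative entry -7/3 in column q, so it is not optimal.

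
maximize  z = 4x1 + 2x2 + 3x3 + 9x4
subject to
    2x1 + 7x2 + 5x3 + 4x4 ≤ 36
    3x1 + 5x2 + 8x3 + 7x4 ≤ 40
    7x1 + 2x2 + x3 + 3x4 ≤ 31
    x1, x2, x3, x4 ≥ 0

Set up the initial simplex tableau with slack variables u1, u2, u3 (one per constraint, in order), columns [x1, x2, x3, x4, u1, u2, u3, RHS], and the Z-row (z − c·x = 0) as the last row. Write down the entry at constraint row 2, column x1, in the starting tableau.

Constraint 2 has coefficient 3 on x1.

3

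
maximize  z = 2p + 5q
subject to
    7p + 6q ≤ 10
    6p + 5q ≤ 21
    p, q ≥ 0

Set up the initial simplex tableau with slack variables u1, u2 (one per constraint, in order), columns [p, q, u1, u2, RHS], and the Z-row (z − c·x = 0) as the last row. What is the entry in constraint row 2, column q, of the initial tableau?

5

Constraint 2 has coefficient 5 on q.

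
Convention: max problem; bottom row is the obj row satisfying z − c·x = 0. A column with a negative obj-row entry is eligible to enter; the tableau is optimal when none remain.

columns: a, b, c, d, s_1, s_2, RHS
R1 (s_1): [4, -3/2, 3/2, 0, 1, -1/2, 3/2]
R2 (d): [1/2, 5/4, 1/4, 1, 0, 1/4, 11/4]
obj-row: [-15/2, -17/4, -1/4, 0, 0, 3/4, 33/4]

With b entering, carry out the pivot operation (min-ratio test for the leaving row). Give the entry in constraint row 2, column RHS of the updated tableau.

11/5

Ratio test on column b — row 1: entry -3/2 ≤ 0; row 2: (11/4)/(5/4) = 11/5. Minimum is 11/5 at row 2 (d leaves); pivot element 5/4.
Divide row 2 by 5/4; eliminate column b from the other rows.
In the new row 2, the RHS entry is the old entry divided by the pivot: (11/4)/(5/4) = 11/5.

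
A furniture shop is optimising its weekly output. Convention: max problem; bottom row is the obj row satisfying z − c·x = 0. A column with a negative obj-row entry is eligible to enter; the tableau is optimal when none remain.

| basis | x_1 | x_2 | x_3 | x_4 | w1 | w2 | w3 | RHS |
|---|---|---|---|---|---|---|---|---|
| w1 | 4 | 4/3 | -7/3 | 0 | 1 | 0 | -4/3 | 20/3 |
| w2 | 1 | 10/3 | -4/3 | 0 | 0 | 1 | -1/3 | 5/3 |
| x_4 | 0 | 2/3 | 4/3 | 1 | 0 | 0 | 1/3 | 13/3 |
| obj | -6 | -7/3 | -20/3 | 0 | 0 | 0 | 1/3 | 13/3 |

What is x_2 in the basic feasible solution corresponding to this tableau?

0

x_2 is not in the basis, so in the current basic feasible solution x_2 = 0.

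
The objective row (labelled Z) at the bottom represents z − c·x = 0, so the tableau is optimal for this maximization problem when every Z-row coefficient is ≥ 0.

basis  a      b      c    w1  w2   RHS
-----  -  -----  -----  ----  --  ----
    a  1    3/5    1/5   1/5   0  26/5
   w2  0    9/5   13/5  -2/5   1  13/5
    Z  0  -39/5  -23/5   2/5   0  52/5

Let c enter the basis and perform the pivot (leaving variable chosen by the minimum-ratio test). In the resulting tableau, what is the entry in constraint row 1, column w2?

Ratio test on column c — row 1: (26/5)/(1/5) = 26; row 2: (13/5)/(13/5) = 1. Minimum is 1 at row 2 (w2 leaves); pivot element 13/5.
Divide row 2 by 13/5; eliminate column c from the other rows.
Row 1 update in column w2: 0 − (1/5)·(5/13) = -1/13.

-1/13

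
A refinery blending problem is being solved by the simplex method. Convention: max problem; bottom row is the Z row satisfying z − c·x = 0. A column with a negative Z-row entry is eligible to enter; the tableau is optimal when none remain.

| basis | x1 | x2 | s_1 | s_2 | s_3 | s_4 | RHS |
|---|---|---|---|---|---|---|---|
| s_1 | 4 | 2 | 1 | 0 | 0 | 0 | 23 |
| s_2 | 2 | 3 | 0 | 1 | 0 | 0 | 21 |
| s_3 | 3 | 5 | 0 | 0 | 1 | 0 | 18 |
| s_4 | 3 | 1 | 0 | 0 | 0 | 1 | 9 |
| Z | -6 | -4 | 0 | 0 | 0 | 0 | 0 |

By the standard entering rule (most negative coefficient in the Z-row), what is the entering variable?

x1

Negative Z-row entries: x1: -6, x2: -4.
The most negative is -6 in column x1, so x1 enters.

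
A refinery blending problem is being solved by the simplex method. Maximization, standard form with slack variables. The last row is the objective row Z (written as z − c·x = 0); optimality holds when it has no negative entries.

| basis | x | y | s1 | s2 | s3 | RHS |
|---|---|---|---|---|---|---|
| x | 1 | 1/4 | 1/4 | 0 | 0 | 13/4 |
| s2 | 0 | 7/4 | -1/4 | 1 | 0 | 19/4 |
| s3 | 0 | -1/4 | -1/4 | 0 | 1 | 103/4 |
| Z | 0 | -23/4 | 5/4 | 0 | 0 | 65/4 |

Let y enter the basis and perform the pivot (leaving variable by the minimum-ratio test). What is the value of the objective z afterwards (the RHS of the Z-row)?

223/7

Ratio test on column y — row 1: (13/4)/(1/4) = 13; row 2: (19/4)/(7/4) = 19/7; row 3: entry -1/4 ≤ 0. Minimum is 19/7 at row 2 (s2 leaves); pivot element 7/4.
Pivot on row 2; the Z-row RHS becomes 65/4 − (-23/4)·(19/7) = 223/7.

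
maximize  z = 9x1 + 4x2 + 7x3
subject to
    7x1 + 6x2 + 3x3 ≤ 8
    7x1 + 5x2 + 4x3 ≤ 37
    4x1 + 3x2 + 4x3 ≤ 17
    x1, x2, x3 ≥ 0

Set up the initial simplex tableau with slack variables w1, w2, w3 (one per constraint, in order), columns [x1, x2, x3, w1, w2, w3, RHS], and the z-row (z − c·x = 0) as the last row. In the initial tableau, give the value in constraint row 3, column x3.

Constraint 3 has coefficient 4 on x3.

4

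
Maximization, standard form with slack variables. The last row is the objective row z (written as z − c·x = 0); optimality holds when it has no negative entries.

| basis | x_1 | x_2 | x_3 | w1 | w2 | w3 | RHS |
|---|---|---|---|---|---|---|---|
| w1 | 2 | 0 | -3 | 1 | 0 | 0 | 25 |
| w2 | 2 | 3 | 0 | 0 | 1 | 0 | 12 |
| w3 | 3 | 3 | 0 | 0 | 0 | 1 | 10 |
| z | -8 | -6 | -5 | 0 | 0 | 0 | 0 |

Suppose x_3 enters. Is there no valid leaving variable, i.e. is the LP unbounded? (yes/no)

Every constraint-row entry in column x_3 is ≤ 0, so increasing x_3 is unbounded.

yes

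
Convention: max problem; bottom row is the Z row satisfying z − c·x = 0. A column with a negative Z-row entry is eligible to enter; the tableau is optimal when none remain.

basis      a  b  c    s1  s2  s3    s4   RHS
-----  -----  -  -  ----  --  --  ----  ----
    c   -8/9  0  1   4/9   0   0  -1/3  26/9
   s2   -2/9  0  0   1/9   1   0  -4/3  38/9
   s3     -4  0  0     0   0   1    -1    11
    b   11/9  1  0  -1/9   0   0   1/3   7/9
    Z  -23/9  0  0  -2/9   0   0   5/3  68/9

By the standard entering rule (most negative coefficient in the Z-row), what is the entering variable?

a

Negative Z-row entries: a: -23/9, s1: -2/9.
The most negative is -23/9 in column a, so a enters.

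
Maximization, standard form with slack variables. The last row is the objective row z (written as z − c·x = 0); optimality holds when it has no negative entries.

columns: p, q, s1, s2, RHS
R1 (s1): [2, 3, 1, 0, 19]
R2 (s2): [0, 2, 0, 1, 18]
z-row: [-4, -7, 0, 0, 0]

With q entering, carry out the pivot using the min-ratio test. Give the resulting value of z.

Ratio test on column q — row 1: 19/3 = 19/3; row 2: 18/2 = 9. Minimum is 19/3 at row 1 (s1 leaves); pivot element 3.
Pivot on row 1; the z-row RHS becomes 0 − (-7)·(19/3) = 133/3.

133/3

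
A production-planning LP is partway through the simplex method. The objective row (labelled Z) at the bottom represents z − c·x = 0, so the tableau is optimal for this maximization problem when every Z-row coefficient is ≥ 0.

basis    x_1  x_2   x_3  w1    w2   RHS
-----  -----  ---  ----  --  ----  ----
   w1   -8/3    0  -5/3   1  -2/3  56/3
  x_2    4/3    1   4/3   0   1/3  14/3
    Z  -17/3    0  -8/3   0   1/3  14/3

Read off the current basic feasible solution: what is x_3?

x_3 is not in the basis, so in the current basic feasible solution x_3 = 0.

0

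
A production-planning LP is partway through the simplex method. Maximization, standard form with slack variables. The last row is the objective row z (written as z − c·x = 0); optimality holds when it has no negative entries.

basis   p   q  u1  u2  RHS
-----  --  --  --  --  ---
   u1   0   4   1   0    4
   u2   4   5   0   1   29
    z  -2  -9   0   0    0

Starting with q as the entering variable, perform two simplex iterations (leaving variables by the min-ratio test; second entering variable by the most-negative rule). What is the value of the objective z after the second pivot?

Ratio test on column q — row 1: 4/4 = 1; row 2: 29/5 = 29/5. Minimum is 1 at row 1 (u1 leaves); pivot element 4.
Pivot on row 1; the z-row RHS becomes 0 − (-9)·1 = 9.
Next entering variable (most negative z-row entry -2): p.
Ratio test on column p — row 1: entry 0 ≤ 0; row 2: 24/4 = 6. Minimum is 6 at row 2 (u2 leaves); pivot element 4.
After the second pivot the z-row RHS is 9 − (-2)·6 = 21.

21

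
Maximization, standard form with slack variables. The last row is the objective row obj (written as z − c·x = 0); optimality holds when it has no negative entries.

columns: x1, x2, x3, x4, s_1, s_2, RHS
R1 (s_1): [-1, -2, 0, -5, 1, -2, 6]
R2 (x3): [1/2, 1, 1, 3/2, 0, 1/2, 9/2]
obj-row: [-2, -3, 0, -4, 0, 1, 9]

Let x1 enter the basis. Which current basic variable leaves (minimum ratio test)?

x3

Column x1 entries and ratios — s_1: -1 ≤ 0, skip; x3: (9/2)/(1/2) = 9.
Smallest ratio is 9 in the row of x3, so x3 leaves.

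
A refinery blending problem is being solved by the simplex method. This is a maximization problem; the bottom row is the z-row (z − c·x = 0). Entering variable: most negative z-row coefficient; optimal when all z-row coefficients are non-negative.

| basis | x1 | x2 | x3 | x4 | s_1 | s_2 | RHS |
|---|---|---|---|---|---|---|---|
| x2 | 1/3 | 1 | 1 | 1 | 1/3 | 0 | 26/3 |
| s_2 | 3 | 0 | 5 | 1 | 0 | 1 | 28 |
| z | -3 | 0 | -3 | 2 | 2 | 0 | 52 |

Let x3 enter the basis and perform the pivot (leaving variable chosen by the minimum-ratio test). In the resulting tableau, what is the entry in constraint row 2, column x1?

3/5

Ratio test on column x3 — row 1: (26/3)/1 = 26/3; row 2: 28/5 = 28/5. Minimum is 28/5 at row 2 (s_2 leaves); pivot element 5.
Divide row 2 by 5; eliminate column x3 from the other rows.
In the new row 2, the x1 entry is the old entry divided by the pivot: 3/5 = 3/5.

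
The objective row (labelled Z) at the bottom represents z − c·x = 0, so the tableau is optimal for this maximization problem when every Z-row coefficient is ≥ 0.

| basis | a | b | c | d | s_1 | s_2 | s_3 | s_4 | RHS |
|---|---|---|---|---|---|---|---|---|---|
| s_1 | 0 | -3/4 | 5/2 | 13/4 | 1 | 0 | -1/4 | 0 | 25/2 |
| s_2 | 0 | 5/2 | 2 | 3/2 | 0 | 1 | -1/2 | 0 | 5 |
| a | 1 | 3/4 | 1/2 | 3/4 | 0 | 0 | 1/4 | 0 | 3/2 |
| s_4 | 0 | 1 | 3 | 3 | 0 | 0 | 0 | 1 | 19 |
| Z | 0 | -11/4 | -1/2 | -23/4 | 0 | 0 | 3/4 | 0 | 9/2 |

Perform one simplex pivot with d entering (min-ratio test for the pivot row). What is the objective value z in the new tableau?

16

Ratio test on column d — row 1: (25/2)/(13/4) = 50/13; row 2: 5/(3/2) = 10/3; row 3: (3/2)/(3/4) = 2; row 4: 19/3 = 19/3. Minimum is 2 at row 3 (a leaves); pivot element 3/4.
Pivot on row 3; the Z-row RHS becomes 9/2 − (-23/4)·2 = 16.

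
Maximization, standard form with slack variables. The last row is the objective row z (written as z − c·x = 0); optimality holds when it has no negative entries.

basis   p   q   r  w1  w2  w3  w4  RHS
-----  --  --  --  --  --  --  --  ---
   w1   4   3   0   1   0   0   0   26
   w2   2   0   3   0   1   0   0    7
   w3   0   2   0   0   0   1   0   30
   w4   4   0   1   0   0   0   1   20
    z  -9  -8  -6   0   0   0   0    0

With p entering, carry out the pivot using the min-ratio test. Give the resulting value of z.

Ratio test on column p — row 1: 26/4 = 13/2; row 2: 7/2 = 7/2; row 3: entry 0 ≤ 0; row 4: 20/4 = 5. Minimum is 7/2 at row 2 (w2 leaves); pivot element 2.
Pivot on row 2; the z-row RHS becomes 0 − (-9)·(7/2) = 63/2.

63/2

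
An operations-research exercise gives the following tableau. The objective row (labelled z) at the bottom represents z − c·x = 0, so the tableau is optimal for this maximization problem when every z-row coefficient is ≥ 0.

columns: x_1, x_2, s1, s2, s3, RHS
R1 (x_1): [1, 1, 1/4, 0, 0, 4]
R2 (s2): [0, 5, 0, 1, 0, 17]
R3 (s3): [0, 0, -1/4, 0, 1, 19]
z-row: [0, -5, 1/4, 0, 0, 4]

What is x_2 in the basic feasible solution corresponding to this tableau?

0

x_2 is not in the basis, so in the current basic feasible solution x_2 = 0.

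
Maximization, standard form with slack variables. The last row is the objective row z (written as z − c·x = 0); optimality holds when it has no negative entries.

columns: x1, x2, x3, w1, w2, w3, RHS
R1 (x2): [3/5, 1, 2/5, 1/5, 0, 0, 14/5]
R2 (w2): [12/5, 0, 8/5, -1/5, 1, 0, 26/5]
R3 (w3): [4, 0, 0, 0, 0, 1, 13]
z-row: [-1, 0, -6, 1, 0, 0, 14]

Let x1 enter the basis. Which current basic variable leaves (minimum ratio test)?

Column x1 entries and ratios — x2: (14/5)/(3/5) = 14/3; w2: (26/5)/(12/5) = 13/6; w3: 13/4 = 13/4.
Smallest ratio is 13/6 in the row of w2, so w2 leaves.

w2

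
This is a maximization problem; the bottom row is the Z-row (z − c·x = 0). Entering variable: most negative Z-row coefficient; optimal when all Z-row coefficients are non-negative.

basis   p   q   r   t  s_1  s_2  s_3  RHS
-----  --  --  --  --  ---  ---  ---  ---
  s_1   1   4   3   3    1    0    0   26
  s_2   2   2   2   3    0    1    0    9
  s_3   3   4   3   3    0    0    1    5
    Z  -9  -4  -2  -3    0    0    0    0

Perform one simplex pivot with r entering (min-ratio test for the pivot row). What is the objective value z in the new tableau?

10/3

Ratio test on column r — row 1: 26/3 = 26/3; row 2: 9/2 = 9/2; row 3: 5/3 = 5/3. Minimum is 5/3 at row 3 (s_3 leaves); pivot element 3.
Pivot on row 3; the Z-row RHS becomes 0 − (-2)·(5/3) = 10/3.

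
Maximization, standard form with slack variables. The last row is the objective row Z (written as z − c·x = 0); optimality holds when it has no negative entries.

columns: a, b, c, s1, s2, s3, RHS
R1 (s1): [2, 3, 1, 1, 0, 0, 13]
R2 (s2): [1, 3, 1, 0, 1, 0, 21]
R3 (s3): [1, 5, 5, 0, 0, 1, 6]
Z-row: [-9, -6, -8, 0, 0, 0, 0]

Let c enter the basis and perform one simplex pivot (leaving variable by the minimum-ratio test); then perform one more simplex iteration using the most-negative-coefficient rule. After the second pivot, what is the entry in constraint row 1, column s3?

Ratio test on column c — row 1: 13/1 = 13; row 2: 21/1 = 21; row 3: 6/5 = 6/5. Minimum is 6/5 at row 3 (s3 leaves); pivot element 5.
Divide row 3 by 5; eliminate column c from the other rows.
Second iteration: most negative Z-row entry is -37/5 in column a, so a enters.
Ratio test on column a — row 1: (59/5)/(9/5) = 59/9; row 2: (99/5)/(4/5) = 99/4; row 3: (6/5)/(1/5) = 6. Minimum is 6 at row 3 (c leaves); pivot element 1/5.
Divide row 3 by 1/5; eliminate column a from the other rows.
After both pivots, the entry at constraint row 1, column s3 is -2.

-2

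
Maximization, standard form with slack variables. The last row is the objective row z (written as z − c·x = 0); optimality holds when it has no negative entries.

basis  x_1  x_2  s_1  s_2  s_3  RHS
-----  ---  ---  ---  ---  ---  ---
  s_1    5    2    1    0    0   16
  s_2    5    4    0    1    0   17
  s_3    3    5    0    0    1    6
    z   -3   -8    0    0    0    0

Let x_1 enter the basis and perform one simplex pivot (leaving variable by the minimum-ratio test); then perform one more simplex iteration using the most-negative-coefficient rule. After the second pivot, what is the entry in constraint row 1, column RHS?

Ratio test on column x_1 — row 1: 16/5 = 16/5; row 2: 17/5 = 17/5; row 3: 6/3 = 2. Minimum is 2 at row 3 (s_3 leaves); pivot element 3.
Divide row 3 by 3; eliminate column x_1 from the other rows.
Second iteration: most negative z-row entry is -3 in column x_2, so x_2 enters.
Ratio test on column x_2 — row 1: entry -19/3 ≤ 0; row 2: entry -13/3 ≤ 0; row 3: 2/(5/3) = 6/5. Minimum is 6/5 at row 3 (x_1 leaves); pivot element 5/3.
Divide row 3 by 5/3; eliminate column x_2 from the other rows.
After both pivots, the entry at constraint row 1, column RHS is 68/5.

68/5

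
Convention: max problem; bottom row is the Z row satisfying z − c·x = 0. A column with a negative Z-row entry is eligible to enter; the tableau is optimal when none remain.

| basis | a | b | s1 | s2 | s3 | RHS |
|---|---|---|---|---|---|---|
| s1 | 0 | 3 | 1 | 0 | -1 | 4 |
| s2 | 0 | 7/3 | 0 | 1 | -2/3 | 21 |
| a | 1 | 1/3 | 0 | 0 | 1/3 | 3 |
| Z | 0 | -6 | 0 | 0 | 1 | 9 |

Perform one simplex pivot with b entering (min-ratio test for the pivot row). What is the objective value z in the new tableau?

Ratio test on column b — row 1: 4/3 = 4/3; row 2: 21/(7/3) = 9; row 3: 3/(1/3) = 9. Minimum is 4/3 at row 1 (s1 leaves); pivot element 3.
Pivot on row 1; the Z-row RHS becomes 9 − (-6)·(4/3) = 17.

17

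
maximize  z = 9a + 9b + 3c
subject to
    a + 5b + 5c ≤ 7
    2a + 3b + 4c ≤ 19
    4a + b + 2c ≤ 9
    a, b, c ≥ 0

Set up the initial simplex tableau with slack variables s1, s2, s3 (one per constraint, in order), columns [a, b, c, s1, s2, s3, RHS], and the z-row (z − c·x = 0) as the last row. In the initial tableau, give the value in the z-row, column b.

-9

The z-row carries the negated objective coefficients: the b entry is -9.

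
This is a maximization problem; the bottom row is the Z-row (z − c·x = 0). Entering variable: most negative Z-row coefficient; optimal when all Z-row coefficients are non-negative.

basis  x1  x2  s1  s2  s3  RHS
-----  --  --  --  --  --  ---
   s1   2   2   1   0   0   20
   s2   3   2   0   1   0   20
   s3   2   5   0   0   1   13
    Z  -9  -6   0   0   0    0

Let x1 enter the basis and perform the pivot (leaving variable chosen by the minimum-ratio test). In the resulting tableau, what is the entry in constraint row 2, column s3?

-3/2

Ratio test on column x1 — row 1: 20/2 = 10; row 2: 20/3 = 20/3; row 3: 13/2 = 13/2. Minimum is 13/2 at row 3 (s3 leaves); pivot element 2.
Divide row 3 by 2; eliminate column x1 from the other rows.
Row 2 update in column s3: 0 − 3·(1/2) = -3/2.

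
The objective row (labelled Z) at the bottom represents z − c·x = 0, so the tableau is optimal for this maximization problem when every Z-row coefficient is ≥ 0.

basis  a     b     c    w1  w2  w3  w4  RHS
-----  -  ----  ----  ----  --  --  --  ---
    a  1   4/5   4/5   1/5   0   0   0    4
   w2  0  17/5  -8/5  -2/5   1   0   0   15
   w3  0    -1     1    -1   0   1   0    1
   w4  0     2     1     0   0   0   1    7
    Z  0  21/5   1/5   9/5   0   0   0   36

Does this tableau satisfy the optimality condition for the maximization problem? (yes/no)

Every Z-row coefficient is ≥ 0, so the tableau is optimal.

yes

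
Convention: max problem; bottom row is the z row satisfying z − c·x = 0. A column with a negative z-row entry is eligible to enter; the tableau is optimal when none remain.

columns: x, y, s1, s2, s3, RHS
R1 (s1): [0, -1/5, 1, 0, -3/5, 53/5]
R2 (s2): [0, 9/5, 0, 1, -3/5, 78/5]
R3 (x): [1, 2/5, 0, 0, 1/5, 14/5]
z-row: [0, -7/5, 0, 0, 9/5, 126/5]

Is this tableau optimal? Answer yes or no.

The z-row has a negative entry -7/5 in column y, so it is not optimal.

no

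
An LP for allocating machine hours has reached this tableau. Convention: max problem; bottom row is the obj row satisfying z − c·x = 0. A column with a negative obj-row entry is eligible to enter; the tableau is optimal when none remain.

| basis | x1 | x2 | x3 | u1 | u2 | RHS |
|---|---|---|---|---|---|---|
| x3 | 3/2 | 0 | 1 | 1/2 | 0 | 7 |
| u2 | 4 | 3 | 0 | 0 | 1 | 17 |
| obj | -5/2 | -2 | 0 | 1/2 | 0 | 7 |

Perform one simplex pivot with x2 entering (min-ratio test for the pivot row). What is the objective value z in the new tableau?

Ratio test on column x2 — row 1: entry 0 ≤ 0; row 2: 17/3 = 17/3. Minimum is 17/3 at row 2 (u2 leaves); pivot element 3.
Pivot on row 2; the obj-row RHS becomes 7 − (-2)·(17/3) = 55/3.

55/3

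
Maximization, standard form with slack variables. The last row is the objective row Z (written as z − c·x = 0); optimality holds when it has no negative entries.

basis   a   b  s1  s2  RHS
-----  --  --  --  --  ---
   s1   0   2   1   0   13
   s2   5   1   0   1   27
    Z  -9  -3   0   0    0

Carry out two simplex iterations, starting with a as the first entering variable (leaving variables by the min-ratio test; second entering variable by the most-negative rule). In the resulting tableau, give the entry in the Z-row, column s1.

3/5

Ratio test on column a — row 1: entry 0 ≤ 0; row 2: 27/5 = 27/5. Minimum is 27/5 at row 2 (s2 leaves); pivot element 5.
Divide row 2 by 5; eliminate column a from the other rows.
Second iteration: most negative Z-row entry is -6/5 in column b, so b enters.
Ratio test on column b — row 1: 13/2 = 13/2; row 2: (27/5)/(1/5) = 27. Minimum is 13/2 at row 1 (s1 leaves); pivot element 2.
Divide row 1 by 2; eliminate column b from the other rows.
After both pivots, the entry at the Z-row, column s1 is 3/5.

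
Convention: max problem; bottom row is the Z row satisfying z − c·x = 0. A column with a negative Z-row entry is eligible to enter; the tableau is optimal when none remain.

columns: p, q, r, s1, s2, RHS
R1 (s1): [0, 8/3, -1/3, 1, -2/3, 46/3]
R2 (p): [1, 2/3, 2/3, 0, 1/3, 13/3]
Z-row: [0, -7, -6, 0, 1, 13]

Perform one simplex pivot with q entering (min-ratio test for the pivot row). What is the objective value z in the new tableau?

213/4

Ratio test on column q — row 1: (46/3)/(8/3) = 23/4; row 2: (13/3)/(2/3) = 13/2. Minimum is 23/4 at row 1 (s1 leaves); pivot element 8/3.
Pivot on row 1; the Z-row RHS becomes 13 − (-7)·(23/4) = 213/4.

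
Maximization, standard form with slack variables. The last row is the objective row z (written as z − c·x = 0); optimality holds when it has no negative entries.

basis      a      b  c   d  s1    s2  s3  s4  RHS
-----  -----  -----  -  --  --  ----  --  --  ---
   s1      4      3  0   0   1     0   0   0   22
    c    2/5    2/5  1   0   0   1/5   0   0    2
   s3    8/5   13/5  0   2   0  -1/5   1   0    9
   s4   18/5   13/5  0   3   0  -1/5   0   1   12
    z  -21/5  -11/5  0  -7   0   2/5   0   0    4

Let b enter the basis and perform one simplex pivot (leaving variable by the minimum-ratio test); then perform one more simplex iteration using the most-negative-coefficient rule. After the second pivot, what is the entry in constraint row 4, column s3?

Ratio test on column b — row 1: 22/3 = 22/3; row 2: 2/(2/5) = 5; row 3: 9/(13/5) = 45/13; row 4: 12/(13/5) = 60/13. Minimum is 45/13 at row 3 (s3 leaves); pivot element 13/5.
Divide row 3 by 13/5; eliminate column b from the other rows.
Second iteration: most negative z-row entry is -69/13 in column d, so d enters.
Ratio test on column d — row 1: entry -30/13 ≤ 0; row 2: entry -4/13 ≤ 0; row 3: (45/13)/(10/13) = 9/2; row 4: 3/1 = 3. Minimum is 3 at row 4 (s4 leaves); pivot element 1.
Divide row 4 by 1; eliminate column d from the other rows.
After both pivots, the entry at constraint row 4, column s3 is -1.

-1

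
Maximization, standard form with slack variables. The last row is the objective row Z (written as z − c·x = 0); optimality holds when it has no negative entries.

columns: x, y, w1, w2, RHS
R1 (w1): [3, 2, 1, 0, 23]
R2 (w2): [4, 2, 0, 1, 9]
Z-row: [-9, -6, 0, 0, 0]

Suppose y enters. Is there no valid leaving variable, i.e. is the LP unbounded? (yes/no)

Column y has positive entries in row(s) 1, 2, so the ratio test bounds it — not unbounded.

no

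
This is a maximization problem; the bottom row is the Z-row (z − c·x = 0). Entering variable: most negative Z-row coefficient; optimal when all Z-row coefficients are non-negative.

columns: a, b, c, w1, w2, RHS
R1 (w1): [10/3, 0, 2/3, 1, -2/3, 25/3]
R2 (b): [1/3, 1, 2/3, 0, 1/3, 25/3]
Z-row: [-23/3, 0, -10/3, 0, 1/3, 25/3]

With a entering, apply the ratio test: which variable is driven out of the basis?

w1

Column a entries and ratios — w1: (25/3)/(10/3) = 5/2; b: (25/3)/(1/3) = 25.
Smallest ratio is 5/2 in the row of w1, so w1 leaves.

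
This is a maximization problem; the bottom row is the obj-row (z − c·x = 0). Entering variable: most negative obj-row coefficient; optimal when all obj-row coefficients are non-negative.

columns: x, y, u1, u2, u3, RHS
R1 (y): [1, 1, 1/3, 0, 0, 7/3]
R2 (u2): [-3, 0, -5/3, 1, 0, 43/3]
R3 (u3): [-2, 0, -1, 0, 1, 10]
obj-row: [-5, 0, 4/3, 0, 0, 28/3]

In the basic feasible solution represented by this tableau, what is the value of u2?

u2 is basic (row 2); its value is the RHS of that row, 43/3.

43/3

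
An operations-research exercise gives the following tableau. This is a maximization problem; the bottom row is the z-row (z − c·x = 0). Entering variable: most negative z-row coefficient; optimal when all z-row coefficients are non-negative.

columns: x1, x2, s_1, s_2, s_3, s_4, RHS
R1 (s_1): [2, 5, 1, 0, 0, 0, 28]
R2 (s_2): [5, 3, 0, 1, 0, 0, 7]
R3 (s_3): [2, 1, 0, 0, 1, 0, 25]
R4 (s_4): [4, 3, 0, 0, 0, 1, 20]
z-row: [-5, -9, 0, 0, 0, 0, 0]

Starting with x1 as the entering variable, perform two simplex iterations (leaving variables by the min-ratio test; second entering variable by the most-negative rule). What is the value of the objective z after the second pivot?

Ratio test on column x1 — row 1: 28/2 = 14; row 2: 7/5 = 7/5; row 3: 25/2 = 25/2; row 4: 20/4 = 5. Minimum is 7/5 at row 2 (s_2 leaves); pivot element 5.
Pivot on row 2; the z-row RHS becomes 0 − (-5)·(7/5) = 7.
Next entering variable (most negative z-row entry -6): x2.
Ratio test on column x2 — row 1: (126/5)/(19/5) = 126/19; row 2: (7/5)/(3/5) = 7/3; row 3: entry -1/5 ≤ 0; row 4: (72/5)/(3/5) = 24. Minimum is 7/3 at row 2 (x1 leaves); pivot element 3/5.
After the second pivot the z-row RHS is 7 − (-6)·(7/3) = 21.

21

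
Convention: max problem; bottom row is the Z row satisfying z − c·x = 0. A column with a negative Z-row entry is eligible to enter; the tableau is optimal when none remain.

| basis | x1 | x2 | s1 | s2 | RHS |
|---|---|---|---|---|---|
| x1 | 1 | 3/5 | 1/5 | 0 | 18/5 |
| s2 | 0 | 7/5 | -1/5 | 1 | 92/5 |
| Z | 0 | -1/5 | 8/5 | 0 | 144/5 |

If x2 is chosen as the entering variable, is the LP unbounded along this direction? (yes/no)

no

Column x2 has positive entries in row(s) 1, 2, so the ratio test bounds it — not unbounded.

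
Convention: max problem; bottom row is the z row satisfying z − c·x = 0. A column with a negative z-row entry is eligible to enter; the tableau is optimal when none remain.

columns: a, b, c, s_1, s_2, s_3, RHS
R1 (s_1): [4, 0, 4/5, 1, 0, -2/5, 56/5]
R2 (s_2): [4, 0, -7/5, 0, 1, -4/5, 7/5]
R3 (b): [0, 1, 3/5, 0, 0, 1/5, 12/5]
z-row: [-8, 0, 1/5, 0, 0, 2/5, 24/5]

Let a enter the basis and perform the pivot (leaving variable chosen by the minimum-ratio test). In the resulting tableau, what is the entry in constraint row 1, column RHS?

Ratio test on column a — row 1: (56/5)/4 = 14/5; row 2: (7/5)/4 = 7/20; row 3: entry 0 ≤ 0. Minimum is 7/20 at row 2 (s_2 leaves); pivot element 4.
Divide row 2 by 4; eliminate column a from the other rows.
Row 1 update in column RHS: 56/5 − 4·(7/20) = 49/5.

49/5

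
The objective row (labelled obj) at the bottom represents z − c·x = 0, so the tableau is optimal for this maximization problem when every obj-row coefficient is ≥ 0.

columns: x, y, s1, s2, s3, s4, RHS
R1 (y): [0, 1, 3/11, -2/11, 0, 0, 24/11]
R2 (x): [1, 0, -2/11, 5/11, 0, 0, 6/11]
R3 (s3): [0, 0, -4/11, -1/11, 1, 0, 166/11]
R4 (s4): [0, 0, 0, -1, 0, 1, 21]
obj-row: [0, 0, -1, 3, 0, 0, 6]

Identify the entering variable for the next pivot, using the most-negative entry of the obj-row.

s1

Negative obj-row entries: s1: -1.
The most negative is -1 in column s1, so s1 enters.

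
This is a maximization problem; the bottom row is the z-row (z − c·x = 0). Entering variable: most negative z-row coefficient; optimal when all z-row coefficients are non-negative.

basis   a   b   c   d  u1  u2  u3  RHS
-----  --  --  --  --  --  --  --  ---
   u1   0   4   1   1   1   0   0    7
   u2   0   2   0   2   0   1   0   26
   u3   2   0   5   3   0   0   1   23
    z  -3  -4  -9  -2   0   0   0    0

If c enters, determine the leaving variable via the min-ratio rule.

u3

Column c entries and ratios — u1: 7/1 = 7; u2: 0 ≤ 0, skip; u3: 23/5 = 23/5.
Smallest ratio is 23/5 in the row of u3, so u3 leaves.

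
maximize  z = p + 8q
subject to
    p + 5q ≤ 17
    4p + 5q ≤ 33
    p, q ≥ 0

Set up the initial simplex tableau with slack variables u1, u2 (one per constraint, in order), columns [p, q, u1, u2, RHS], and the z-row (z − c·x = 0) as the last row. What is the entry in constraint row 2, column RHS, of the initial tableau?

33

The RHS of constraint 2 is b_2 = 33.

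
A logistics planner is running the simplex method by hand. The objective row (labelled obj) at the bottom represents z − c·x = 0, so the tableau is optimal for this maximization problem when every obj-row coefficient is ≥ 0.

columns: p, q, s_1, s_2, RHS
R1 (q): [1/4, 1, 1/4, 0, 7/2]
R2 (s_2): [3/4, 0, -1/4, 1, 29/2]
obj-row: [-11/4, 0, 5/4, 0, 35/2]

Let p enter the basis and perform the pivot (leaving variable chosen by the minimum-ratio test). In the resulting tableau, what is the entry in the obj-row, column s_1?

Ratio test on column p — row 1: (7/2)/(1/4) = 14; row 2: (29/2)/(3/4) = 58/3. Minimum is 14 at row 1 (q leaves); pivot element 1/4.
Divide row 1 by 1/4; eliminate column p from the other rows.
obj-row update in column s_1: 5/4 − (-11/4)·1 = 4.

4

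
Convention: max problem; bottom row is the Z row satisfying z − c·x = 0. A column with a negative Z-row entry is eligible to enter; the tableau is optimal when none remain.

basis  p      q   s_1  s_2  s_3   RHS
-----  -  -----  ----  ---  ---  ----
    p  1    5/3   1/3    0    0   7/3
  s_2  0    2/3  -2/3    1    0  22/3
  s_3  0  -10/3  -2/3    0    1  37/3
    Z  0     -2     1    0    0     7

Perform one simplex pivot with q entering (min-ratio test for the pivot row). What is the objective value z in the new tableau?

Ratio test on column q — row 1: (7/3)/(5/3) = 7/5; row 2: (22/3)/(2/3) = 11; row 3: entry -10/3 ≤ 0. Minimum is 7/5 at row 1 (p leaves); pivot element 5/3.
Pivot on row 1; the Z-row RHS becomes 7 − (-2)·(7/5) = 49/5.

49/5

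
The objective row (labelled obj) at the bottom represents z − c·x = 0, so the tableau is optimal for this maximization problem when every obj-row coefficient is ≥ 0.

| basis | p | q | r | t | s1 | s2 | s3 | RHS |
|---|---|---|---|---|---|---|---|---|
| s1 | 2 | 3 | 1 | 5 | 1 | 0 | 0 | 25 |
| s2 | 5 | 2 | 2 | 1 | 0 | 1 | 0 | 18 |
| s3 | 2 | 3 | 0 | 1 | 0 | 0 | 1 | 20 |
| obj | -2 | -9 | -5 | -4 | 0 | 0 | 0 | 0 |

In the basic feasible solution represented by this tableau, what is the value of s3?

20

s3 is basic (row 3); its value is the RHS of that row, 20.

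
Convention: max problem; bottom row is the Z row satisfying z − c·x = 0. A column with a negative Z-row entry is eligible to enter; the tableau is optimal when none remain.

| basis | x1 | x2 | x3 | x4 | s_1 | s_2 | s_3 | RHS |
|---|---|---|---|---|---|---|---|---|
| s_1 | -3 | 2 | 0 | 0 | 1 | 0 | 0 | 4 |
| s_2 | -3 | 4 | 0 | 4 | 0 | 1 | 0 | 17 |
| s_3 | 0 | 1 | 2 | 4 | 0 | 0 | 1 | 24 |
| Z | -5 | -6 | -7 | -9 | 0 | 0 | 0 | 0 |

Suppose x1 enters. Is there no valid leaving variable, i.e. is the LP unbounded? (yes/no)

yes

Every constraint-row entry in column x1 is ≤ 0, so increasing x1 is unbounded.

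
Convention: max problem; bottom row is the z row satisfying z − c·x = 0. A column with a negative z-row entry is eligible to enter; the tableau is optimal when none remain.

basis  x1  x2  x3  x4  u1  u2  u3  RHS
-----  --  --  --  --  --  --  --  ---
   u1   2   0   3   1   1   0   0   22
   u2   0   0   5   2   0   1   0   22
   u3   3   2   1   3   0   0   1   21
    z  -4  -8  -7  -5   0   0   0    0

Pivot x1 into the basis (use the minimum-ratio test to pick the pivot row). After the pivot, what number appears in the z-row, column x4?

-1

Ratio test on column x1 — row 1: 22/2 = 11; row 2: entry 0 ≤ 0; row 3: 21/3 = 7. Minimum is 7 at row 3 (u3 leaves); pivot element 3.
Divide row 3 by 3; eliminate column x1 from the other rows.
z-row update in column x4: -5 − (-4)·1 = -1.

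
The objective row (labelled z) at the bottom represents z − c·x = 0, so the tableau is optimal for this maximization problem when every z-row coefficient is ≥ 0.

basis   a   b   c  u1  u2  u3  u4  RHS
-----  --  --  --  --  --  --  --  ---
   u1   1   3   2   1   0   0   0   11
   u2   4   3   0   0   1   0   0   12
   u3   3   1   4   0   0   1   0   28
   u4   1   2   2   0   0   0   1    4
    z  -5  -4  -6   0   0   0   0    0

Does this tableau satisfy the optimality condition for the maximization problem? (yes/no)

The z-row has a negative entry -6 in column c, so it is not optimal.

no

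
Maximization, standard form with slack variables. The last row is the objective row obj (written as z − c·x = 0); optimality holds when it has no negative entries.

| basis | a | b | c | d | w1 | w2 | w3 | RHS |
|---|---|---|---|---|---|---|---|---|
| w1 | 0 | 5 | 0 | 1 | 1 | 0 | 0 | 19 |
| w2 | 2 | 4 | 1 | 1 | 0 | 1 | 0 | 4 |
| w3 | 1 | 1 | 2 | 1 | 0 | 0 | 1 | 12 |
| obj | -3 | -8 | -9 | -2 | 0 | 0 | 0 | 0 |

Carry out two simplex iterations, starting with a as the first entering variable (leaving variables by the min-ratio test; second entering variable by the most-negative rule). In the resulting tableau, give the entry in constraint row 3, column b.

-7

Ratio test on column a — row 1: entry 0 ≤ 0; row 2: 4/2 = 2; row 3: 12/1 = 12. Minimum is 2 at row 2 (w2 leaves); pivot element 2.
Divide row 2 by 2; eliminate column a from the other rows.
Second iteration: most negative obj-row entry is -15/2 in column c, so c enters.
Ratio test on column c — row 1: entry 0 ≤ 0; row 2: 2/(1/2) = 4; row 3: 10/(3/2) = 20/3. Minimum is 4 at row 2 (a leaves); pivot element 1/2.
Divide row 2 by 1/2; eliminate column c from the other rows.
After both pivots, the entry at constraint row 3, column b is -7.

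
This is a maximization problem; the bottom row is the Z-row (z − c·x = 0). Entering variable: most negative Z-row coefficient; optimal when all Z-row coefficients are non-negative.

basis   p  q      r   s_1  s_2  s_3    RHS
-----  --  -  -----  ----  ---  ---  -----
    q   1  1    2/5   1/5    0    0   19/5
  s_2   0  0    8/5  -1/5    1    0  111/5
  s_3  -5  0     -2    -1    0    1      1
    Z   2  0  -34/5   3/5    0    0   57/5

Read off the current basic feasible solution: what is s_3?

s_3 is basic (row 3); its value is the RHS of that row, 1.

1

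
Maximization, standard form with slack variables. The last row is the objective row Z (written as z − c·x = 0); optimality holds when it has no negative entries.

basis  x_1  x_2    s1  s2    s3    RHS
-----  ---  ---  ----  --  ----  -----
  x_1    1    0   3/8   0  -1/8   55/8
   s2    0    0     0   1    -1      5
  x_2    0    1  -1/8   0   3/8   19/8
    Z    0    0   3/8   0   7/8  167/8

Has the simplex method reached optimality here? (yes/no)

Every Z-row coefficient is ≥ 0, so the tableau is optimal.

yes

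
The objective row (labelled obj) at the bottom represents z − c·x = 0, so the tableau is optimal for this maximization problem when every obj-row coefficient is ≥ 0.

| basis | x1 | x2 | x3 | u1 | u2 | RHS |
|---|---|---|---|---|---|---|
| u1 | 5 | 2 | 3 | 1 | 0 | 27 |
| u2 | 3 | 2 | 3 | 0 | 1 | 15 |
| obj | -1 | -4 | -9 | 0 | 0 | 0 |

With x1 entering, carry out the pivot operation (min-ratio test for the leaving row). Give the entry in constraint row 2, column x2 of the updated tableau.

Ratio test on column x1 — row 1: 27/5 = 27/5; row 2: 15/3 = 5. Minimum is 5 at row 2 (u2 leaves); pivot element 3.
Divide row 2 by 3; eliminate column x1 from the other rows.
In the new row 2, the x2 entry is the old entry divided by the pivot: 2/3 = 2/3.

2/3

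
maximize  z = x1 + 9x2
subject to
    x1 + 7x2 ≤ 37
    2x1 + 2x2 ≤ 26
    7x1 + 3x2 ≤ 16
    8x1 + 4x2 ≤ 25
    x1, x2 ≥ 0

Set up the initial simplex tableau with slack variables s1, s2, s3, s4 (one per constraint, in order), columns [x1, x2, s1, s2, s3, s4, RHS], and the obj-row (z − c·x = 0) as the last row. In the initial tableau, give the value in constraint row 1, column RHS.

37

The RHS of constraint 1 is b_1 = 37.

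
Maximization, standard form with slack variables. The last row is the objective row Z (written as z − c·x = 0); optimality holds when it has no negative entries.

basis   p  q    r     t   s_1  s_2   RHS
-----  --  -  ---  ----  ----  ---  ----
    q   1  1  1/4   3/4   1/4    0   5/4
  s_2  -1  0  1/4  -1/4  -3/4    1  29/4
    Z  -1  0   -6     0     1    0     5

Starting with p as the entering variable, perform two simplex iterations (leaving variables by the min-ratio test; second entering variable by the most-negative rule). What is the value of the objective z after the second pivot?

Ratio test on column p — row 1: (5/4)/1 = 5/4; row 2: entry -1 ≤ 0. Minimum is 5/4 at row 1 (q leaves); pivot element 1.
Pivot on row 1; the Z-row RHS becomes 5 − (-1)·(5/4) = 25/4.
Next entering variable (most negative Z-row entry -23/4): r.
Ratio test on column r — row 1: (5/4)/(1/4) = 5; row 2: (17/2)/(1/2) = 17. Minimum is 5 at row 1 (p leaves); pivot element 1/4.
After the second pivot the Z-row RHS is 25/4 − (-23/4)·5 = 35.

35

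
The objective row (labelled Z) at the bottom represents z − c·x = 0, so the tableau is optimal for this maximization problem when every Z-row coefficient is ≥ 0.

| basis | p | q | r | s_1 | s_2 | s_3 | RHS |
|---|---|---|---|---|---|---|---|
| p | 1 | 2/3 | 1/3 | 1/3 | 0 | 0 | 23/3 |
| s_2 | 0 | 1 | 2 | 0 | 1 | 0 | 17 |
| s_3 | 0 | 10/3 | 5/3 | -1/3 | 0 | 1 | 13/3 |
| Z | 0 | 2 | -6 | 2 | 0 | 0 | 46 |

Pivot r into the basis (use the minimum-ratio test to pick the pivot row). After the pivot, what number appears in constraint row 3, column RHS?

Ratio test on column r — row 1: (23/3)/(1/3) = 23; row 2: 17/2 = 17/2; row 3: (13/3)/(5/3) = 13/5. Minimum is 13/5 at row 3 (s_3 leaves); pivot element 5/3.
Divide row 3 by 5/3; eliminate column r from the other rows.
In the new row 3, the RHS entry is the old entry divided by the pivot: (13/3)/(5/3) = 13/5.

13/5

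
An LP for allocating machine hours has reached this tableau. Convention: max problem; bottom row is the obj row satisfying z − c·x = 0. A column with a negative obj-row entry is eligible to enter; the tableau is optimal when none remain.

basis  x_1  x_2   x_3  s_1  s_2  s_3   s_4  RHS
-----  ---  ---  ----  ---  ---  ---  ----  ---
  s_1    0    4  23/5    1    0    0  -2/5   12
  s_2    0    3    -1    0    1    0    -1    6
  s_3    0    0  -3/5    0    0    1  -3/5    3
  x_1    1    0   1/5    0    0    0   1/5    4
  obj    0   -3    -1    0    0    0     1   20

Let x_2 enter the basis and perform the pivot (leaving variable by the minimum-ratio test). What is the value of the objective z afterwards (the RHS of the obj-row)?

26

Ratio test on column x_2 — row 1: 12/4 = 3; row 2: 6/3 = 2; row 3: entry 0 ≤ 0; row 4: entry 0 ≤ 0. Minimum is 2 at row 2 (s_2 leaves); pivot element 3.
Pivot on row 2; the obj-row RHS becomes 20 − (-3)·2 = 26.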